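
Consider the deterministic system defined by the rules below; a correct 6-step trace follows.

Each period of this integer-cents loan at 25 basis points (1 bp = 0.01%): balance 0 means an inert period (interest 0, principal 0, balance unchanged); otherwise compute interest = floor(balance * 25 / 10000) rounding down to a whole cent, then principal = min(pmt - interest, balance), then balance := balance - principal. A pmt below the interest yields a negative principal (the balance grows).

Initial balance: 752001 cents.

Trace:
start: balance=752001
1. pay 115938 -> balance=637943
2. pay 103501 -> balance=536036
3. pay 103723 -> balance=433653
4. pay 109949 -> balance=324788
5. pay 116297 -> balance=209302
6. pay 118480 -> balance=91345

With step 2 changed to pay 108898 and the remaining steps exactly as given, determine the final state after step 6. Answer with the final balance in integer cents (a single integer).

(re-executing from step 2 with the substitution; state before step 2: balance=637943)
2. pay 108898 -> balance=530639
3. pay 103723 -> balance=428242
4. pay 109949 -> balance=319363
5. pay 116297 -> balance=203864
6. pay 118480 -> balance=85893

85893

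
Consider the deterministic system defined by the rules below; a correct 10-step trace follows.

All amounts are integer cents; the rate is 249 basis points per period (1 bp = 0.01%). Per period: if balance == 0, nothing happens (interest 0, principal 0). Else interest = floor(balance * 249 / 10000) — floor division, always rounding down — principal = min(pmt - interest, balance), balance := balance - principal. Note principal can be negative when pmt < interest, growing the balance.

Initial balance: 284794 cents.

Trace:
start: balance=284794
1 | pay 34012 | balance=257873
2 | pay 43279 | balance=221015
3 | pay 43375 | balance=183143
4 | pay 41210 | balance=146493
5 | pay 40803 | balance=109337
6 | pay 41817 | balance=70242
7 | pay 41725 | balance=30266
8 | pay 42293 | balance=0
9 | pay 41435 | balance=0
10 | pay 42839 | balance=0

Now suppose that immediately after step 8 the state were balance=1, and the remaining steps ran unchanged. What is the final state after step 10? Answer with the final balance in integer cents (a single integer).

0

state after step 8 := balance=1
9 | pay 41435 | balance=0
10 | pay 42839 | balance=0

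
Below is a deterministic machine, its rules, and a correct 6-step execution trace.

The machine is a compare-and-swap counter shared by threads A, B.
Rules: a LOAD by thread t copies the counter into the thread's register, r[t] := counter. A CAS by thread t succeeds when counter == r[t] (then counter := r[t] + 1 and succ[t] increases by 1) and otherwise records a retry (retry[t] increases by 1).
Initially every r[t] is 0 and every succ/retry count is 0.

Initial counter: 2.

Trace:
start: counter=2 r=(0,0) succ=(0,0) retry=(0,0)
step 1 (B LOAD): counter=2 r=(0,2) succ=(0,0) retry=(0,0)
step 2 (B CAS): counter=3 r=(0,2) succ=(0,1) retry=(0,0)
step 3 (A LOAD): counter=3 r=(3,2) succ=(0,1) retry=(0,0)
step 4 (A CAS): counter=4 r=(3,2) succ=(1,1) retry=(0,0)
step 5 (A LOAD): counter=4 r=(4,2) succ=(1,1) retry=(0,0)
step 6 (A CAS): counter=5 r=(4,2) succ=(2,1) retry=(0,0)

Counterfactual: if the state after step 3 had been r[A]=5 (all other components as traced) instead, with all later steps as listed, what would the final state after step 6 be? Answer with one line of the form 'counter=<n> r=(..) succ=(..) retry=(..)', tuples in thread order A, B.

counter=4 r=(3,2) succ=(1,1) retry=(1,0)

state after step 3 := counter=3 r=(5,2) succ=(0,1) retry=(0,0)
step 4 (A CAS): counter=3 r=(5,2) succ=(0,1) retry=(1,0)
step 5 (A LOAD): counter=3 r=(3,2) succ=(0,1) retry=(1,0)
step 6 (A CAS): counter=4 r=(3,2) succ=(1,1) retry=(1,0)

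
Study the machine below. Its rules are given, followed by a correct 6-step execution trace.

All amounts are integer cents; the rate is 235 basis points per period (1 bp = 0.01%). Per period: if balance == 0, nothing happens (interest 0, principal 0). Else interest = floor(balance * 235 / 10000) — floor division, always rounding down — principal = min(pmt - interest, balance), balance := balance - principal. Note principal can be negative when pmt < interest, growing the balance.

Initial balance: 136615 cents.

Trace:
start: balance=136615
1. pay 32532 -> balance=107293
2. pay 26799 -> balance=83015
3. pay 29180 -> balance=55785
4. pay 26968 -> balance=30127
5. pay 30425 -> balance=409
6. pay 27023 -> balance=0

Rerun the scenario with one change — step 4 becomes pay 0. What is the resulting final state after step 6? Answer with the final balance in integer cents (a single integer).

(re-executing from step 4 with the substitution; state before step 4: balance=55785)
4. pay 0 -> balance=57095
5. pay 30425 -> balance=28011
6. pay 27023 -> balance=1646

1646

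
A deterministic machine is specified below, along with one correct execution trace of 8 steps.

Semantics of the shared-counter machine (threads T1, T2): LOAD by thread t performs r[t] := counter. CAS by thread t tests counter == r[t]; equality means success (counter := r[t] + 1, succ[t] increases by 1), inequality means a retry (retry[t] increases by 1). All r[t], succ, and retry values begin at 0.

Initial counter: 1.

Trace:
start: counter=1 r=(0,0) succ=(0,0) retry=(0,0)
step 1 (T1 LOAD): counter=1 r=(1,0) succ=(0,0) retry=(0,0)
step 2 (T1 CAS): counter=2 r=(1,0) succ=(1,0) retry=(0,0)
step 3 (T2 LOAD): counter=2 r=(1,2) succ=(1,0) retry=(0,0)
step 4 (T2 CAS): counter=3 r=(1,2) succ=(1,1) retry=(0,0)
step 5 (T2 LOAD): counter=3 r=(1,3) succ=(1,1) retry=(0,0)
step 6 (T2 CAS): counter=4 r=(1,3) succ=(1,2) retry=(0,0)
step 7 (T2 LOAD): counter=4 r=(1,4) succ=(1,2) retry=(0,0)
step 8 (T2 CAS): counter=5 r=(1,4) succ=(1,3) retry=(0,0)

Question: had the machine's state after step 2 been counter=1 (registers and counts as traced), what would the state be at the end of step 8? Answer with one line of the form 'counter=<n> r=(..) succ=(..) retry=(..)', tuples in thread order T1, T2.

counter=4 r=(1,3) succ=(1,3) retry=(0,0)

state after step 2 := counter=1 r=(1,0) succ=(1,0) retry=(0,0)
step 3 (T2 LOAD): counter=1 r=(1,1) succ=(1,0) retry=(0,0)
step 4 (T2 CAS): counter=2 r=(1,1) succ=(1,1) retry=(0,0)
step 5 (T2 LOAD): counter=2 r=(1,2) succ=(1,1) retry=(0,0)
step 6 (T2 CAS): counter=3 r=(1,2) succ=(1,2) retry=(0,0)
step 7 (T2 LOAD): counter=3 r=(1,3) succ=(1,2) retry=(0,0)
step 8 (T2 CAS): counter=4 r=(1,3) succ=(1,3) retry=(0,0)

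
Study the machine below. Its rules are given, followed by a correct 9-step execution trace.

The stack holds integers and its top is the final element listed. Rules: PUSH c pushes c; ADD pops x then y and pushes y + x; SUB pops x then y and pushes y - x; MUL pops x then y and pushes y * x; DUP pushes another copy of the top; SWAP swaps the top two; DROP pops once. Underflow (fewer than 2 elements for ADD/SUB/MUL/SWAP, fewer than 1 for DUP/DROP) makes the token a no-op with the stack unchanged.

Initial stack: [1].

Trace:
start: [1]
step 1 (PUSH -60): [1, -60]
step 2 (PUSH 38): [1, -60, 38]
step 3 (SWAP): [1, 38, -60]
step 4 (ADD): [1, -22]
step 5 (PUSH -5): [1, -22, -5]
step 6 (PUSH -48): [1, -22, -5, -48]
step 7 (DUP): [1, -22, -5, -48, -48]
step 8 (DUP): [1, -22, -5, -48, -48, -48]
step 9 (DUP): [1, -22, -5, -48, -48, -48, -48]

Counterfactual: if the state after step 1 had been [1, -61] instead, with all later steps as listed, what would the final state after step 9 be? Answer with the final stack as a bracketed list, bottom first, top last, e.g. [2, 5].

[1, -23, -5, -48, -48, -48, -48]

state after step 1 := [1, -61]
step 2 (PUSH 38): [1, -61, 38]
step 3 (SWAP): [1, 38, -61]
step 4 (ADD): [1, -23]
step 5 (PUSH -5): [1, -23, -5]
step 6 (PUSH -48): [1, -23, -5, -48]
step 7 (DUP): [1, -23, -5, -48, -48]
step 8 (DUP): [1, -23, -5, -48, -48, -48]
step 9 (DUP): [1, -23, -5, -48, -48, -48, -48]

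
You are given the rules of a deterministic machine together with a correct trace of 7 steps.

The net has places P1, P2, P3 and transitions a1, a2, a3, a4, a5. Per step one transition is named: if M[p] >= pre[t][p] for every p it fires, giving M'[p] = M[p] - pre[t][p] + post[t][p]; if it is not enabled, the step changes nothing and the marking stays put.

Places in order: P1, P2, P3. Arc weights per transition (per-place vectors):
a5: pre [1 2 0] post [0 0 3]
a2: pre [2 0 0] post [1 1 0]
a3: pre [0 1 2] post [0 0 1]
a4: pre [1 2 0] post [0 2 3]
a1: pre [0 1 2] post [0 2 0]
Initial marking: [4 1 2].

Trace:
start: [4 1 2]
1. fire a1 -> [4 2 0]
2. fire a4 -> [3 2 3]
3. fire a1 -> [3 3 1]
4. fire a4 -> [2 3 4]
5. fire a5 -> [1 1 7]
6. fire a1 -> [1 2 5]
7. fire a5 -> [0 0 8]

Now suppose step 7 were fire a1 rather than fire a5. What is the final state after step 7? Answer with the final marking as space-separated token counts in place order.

1 3 3

(re-executing from step 7 with the substitution; state before step 7: [1 2 5])
7. fire a1 -> [1 3 3]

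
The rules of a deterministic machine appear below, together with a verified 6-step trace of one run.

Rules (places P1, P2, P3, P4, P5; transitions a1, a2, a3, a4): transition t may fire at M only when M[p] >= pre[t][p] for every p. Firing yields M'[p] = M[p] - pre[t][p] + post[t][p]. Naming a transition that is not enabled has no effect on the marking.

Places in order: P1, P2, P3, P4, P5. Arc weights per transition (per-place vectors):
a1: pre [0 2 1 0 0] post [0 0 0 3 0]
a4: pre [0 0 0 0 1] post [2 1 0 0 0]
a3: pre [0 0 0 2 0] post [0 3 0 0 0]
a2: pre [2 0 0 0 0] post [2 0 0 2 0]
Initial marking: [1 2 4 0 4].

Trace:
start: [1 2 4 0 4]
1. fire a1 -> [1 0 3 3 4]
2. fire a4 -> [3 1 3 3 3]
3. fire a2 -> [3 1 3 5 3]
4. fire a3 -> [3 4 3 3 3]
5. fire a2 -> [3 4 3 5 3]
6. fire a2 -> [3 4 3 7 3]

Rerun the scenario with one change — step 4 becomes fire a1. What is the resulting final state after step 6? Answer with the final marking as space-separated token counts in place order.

3 1 3 9 3

(re-executing from step 4 with the substitution; state before step 4: [3 1 3 5 3])
4. fire a1 -> [3 1 3 5 3]
5. fire a2 -> [3 1 3 7 3]
6. fire a2 -> [3 1 3 9 3]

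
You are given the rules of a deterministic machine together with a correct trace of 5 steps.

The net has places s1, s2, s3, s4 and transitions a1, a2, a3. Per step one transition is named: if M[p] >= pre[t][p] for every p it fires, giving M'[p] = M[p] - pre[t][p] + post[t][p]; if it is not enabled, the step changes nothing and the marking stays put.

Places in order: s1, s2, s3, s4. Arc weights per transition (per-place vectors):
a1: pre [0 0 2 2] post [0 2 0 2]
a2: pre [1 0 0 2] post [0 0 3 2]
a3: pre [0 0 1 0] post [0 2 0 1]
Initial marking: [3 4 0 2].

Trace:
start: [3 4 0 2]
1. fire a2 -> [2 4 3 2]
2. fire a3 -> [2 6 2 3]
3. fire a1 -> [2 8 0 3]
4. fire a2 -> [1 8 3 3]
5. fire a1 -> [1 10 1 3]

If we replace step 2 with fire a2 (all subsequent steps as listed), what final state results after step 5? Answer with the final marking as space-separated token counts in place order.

0 8 5 2

(re-executing from step 2 with the substitution; state before step 2: [2 4 3 2])
2. fire a2 -> [1 4 6 2]
3. fire a1 -> [1 6 4 2]
4. fire a2 -> [0 6 7 2]
5. fire a1 -> [0 8 5 2]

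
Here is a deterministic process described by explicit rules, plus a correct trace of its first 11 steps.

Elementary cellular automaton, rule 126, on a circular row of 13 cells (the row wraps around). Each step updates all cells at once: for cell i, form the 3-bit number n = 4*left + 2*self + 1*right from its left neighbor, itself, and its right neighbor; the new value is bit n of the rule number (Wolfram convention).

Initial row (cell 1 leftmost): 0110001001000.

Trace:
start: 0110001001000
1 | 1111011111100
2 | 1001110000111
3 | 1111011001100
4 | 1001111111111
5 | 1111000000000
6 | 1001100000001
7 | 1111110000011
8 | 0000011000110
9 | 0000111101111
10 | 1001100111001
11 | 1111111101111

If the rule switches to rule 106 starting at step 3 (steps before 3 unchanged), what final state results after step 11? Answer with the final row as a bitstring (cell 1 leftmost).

0011110000110

(re-executing steps 3..11 under rule 106; state before step 3: 1001110000111)
3 | 1011010001100
4 | 0111100011101
5 | 1100100110110
6 | 1101001111111
7 | 0110011000000
8 | 1110111000000
9 | 1011101000001
10 | 1110110000011
11 | 0011110000110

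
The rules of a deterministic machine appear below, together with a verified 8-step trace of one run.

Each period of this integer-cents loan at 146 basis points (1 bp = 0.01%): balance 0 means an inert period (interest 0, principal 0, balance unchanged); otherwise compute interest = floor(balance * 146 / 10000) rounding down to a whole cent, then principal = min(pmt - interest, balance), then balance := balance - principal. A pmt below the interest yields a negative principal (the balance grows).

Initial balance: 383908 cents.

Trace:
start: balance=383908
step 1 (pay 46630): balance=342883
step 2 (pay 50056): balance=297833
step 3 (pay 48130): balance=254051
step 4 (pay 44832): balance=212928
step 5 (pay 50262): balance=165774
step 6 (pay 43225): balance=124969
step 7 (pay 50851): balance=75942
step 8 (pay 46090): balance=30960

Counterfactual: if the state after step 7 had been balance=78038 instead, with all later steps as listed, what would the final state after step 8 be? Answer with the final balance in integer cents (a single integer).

33087

state after step 7 := balance=78038
step 8 (pay 46090): balance=33087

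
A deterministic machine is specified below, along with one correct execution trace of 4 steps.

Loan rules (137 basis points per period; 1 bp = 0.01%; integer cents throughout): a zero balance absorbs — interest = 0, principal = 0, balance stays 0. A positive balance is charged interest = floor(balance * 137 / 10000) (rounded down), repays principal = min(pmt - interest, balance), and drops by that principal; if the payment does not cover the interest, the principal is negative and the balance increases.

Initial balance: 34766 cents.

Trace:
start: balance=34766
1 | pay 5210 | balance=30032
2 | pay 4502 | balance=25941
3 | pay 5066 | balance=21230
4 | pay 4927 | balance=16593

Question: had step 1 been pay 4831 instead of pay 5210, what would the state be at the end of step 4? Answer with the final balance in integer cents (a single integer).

(re-executing from step 1 with the substitution; state before step 1: balance=34766)
1 | pay 4831 | balance=30411
2 | pay 4502 | balance=26325
3 | pay 5066 | balance=21619
4 | pay 4927 | balance=16988

16988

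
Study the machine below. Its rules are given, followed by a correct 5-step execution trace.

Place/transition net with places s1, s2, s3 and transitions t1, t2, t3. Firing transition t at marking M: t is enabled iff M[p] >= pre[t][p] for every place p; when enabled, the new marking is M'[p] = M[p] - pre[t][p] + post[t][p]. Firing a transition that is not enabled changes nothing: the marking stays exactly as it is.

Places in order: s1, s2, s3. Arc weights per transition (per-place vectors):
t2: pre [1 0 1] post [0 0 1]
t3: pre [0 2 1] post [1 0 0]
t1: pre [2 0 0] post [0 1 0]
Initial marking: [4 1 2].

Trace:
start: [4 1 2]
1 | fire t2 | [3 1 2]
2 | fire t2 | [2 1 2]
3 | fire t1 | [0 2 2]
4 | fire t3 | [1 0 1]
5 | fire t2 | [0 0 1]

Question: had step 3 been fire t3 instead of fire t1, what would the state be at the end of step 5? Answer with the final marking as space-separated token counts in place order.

1 1 2

(re-executing from step 3 with the substitution; state before step 3: [2 1 2])
3 | fire t3 | [2 1 2]
4 | fire t3 | [2 1 2]
5 | fire t2 | [1 1 2]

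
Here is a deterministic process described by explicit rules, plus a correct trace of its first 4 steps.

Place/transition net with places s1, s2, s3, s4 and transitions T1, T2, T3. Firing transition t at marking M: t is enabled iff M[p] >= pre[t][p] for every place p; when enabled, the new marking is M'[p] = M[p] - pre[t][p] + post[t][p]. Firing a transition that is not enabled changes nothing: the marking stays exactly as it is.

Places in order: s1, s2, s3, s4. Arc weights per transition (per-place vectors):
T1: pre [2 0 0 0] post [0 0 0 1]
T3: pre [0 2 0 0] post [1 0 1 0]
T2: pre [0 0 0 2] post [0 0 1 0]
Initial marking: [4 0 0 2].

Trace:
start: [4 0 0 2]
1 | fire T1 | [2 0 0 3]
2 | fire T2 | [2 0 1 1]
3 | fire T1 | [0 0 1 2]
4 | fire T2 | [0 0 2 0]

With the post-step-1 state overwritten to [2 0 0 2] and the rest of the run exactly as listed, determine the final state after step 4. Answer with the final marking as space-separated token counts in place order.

0 0 1 1

state after step 1 := [2 0 0 2]
2 | fire T2 | [2 0 1 0]
3 | fire T1 | [0 0 1 1]
4 | fire T2 | [0 0 1 1]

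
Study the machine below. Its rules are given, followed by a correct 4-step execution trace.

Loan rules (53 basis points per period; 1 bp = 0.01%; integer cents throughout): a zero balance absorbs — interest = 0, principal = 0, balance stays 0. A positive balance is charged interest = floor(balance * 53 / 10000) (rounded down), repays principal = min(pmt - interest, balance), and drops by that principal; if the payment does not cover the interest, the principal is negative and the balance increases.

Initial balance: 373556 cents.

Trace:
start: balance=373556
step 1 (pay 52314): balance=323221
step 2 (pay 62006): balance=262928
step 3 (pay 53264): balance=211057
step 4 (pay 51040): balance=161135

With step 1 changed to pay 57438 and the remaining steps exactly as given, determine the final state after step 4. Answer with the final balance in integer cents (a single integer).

(re-executing from step 1 with the substitution; state before step 1: balance=373556)
step 1 (pay 57438): balance=318097
step 2 (pay 62006): balance=257776
step 3 (pay 53264): balance=205878
step 4 (pay 51040): balance=155929

155929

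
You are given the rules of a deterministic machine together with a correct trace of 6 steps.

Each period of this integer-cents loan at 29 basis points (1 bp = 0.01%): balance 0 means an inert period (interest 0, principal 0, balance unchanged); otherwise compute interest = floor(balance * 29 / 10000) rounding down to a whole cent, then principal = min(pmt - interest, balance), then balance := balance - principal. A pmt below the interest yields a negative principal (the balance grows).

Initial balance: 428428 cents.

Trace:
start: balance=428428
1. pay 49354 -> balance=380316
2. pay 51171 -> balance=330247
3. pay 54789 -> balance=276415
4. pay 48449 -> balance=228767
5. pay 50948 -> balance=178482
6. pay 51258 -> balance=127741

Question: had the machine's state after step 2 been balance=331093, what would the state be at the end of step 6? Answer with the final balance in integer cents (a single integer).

state after step 2 := balance=331093
3. pay 54789 -> balance=277264
4. pay 48449 -> balance=229619
5. pay 50948 -> balance=179336
6. pay 51258 -> balance=128598

128598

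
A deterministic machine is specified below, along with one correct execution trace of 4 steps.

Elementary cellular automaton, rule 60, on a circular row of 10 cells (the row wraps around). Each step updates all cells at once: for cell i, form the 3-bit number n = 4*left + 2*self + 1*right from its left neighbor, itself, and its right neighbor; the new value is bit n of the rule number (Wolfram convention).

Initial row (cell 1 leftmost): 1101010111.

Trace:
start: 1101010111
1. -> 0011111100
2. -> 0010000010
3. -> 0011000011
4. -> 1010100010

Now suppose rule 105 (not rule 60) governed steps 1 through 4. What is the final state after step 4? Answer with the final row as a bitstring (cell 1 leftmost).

(re-executing steps 1..4 under rule 105; state before step 1: 1101010111)
1. -> 0110101100
2. -> 0111011101
3. -> 1101110110
4. -> 1111011111

1111011111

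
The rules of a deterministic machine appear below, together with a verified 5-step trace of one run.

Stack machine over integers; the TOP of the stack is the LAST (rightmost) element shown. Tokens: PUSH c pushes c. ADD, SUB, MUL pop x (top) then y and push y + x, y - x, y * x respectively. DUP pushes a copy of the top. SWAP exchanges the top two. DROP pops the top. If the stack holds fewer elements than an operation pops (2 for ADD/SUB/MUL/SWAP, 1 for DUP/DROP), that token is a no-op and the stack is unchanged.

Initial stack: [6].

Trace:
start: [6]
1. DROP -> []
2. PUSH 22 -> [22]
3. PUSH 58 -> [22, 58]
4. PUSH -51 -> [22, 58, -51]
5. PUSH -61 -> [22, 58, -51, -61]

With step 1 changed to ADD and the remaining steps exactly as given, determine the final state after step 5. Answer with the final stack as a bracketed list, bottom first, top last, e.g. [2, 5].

(re-executing from step 1 with the substitution; state before step 1: [6])
1. ADD -> [6]
2. PUSH 22 -> [6, 22]
3. PUSH 58 -> [6, 22, 58]
4. PUSH -51 -> [6, 22, 58, -51]
5. PUSH -61 -> [6, 22, 58, -51, -61]

[6, 22, 58, -51, -61]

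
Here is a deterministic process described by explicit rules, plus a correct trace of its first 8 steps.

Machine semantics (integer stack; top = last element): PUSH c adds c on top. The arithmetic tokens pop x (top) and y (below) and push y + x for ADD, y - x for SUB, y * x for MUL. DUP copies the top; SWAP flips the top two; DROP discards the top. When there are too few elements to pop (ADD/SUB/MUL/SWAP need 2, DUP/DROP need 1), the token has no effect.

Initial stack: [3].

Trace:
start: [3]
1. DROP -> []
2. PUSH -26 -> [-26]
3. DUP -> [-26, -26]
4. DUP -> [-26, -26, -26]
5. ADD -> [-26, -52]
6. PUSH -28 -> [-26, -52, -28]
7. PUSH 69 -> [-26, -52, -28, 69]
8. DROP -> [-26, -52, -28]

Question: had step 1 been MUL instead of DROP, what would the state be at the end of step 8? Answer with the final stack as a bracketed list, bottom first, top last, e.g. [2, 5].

[3, -26, -52, -28]

(re-executing from step 1 with the substitution; state before step 1: [3])
1. MUL -> [3]
2. PUSH -26 -> [3, -26]
3. DUP -> [3, -26, -26]
4. DUP -> [3, -26, -26, -26]
5. ADD -> [3, -26, -52]
6. PUSH -28 -> [3, -26, -52, -28]
7. PUSH 69 -> [3, -26, -52, -28, 69]
8. DROP -> [3, -26, -52, -28]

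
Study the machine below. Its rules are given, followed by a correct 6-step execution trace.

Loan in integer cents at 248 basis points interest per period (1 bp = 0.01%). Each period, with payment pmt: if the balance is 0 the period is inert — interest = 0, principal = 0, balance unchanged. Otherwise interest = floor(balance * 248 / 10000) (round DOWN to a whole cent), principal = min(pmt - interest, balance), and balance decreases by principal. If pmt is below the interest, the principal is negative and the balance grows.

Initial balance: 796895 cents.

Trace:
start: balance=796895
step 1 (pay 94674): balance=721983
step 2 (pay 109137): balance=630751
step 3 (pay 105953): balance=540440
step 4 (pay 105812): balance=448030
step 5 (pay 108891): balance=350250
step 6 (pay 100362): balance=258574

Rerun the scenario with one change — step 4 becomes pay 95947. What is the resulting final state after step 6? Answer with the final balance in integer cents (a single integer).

268933

(re-executing from step 4 with the substitution; state before step 4: balance=540440)
step 4 (pay 95947): balance=457895
step 5 (pay 108891): balance=360359
step 6 (pay 100362): balance=268933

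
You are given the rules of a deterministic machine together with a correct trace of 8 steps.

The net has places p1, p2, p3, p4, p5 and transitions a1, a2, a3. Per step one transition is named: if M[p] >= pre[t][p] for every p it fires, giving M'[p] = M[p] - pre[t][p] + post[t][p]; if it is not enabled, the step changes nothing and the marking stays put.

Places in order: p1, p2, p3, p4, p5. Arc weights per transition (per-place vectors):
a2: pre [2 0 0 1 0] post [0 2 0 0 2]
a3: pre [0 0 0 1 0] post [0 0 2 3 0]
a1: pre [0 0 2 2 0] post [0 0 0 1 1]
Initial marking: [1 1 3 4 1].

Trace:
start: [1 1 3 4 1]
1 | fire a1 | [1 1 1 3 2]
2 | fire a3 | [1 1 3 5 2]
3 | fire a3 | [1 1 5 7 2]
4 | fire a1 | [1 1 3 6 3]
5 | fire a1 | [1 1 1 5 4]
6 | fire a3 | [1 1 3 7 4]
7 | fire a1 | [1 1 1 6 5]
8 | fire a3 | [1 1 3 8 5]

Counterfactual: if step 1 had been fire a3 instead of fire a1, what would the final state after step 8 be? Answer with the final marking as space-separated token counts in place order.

(re-executing from step 1 with the substitution; state before step 1: [1 1 3 4 1])
1 | fire a3 | [1 1 5 6 1]
2 | fire a3 | [1 1 7 8 1]
3 | fire a3 | [1 1 9 10 1]
4 | fire a1 | [1 1 7 9 2]
5 | fire a1 | [1 1 5 8 3]
6 | fire a3 | [1 1 7 10 3]
7 | fire a1 | [1 1 5 9 4]
8 | fire a3 | [1 1 7 11 4]

1 1 7 11 4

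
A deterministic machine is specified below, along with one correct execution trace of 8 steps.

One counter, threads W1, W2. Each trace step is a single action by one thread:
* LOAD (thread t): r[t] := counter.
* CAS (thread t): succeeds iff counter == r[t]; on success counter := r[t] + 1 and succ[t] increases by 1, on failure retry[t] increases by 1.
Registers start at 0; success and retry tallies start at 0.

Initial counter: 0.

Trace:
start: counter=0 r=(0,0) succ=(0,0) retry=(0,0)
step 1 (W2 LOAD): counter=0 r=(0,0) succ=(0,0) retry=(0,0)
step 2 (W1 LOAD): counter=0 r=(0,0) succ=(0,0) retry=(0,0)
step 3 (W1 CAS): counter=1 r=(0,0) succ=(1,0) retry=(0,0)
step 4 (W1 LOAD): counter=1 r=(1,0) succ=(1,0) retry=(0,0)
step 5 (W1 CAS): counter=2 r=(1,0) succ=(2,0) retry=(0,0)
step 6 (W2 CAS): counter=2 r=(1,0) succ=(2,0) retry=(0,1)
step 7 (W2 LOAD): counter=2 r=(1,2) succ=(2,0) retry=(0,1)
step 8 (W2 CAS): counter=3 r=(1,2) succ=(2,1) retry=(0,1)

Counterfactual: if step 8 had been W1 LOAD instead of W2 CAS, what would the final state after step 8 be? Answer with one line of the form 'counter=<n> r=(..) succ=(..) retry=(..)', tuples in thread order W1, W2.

counter=2 r=(2,2) succ=(2,0) retry=(0,1)

(re-executing from step 8 with the substitution; state before step 8: counter=2 r=(1,2) succ=(2,0) retry=(0,1))
step 8 (W1 LOAD): counter=2 r=(2,2) succ=(2,0) retry=(0,1)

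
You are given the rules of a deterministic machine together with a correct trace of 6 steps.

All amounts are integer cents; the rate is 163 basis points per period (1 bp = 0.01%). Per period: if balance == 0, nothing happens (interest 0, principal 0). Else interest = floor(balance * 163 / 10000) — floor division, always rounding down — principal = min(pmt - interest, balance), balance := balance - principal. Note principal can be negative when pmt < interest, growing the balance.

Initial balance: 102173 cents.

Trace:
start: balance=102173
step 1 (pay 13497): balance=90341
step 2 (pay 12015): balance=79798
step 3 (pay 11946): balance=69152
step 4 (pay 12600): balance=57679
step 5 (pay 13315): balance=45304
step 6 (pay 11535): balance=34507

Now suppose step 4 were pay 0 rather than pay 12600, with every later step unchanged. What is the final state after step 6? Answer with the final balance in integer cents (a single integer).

47521

(re-executing from step 4 with the substitution; state before step 4: balance=69152)
step 4 (pay 0): balance=70279
step 5 (pay 13315): balance=58109
step 6 (pay 11535): balance=47521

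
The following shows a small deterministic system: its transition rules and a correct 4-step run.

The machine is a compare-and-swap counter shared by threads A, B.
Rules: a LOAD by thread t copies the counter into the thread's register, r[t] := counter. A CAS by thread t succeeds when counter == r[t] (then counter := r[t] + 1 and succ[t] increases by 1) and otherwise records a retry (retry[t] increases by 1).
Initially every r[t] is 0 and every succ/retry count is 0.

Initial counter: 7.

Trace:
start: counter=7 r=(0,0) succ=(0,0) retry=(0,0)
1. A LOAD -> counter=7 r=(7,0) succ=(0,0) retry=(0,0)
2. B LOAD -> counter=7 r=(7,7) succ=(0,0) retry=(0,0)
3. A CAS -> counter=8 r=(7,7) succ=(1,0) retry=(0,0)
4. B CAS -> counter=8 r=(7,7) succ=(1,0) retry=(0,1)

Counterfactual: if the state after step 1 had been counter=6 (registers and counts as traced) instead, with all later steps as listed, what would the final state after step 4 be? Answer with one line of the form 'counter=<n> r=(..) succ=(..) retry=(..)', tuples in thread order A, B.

counter=7 r=(7,6) succ=(0,1) retry=(1,0)

state after step 1 := counter=6 r=(7,0) succ=(0,0) retry=(0,0)
2. B LOAD -> counter=6 r=(7,6) succ=(0,0) retry=(0,0)
3. A CAS -> counter=6 r=(7,6) succ=(0,0) retry=(1,0)
4. B CAS -> counter=7 r=(7,6) succ=(0,1) retry=(1,0)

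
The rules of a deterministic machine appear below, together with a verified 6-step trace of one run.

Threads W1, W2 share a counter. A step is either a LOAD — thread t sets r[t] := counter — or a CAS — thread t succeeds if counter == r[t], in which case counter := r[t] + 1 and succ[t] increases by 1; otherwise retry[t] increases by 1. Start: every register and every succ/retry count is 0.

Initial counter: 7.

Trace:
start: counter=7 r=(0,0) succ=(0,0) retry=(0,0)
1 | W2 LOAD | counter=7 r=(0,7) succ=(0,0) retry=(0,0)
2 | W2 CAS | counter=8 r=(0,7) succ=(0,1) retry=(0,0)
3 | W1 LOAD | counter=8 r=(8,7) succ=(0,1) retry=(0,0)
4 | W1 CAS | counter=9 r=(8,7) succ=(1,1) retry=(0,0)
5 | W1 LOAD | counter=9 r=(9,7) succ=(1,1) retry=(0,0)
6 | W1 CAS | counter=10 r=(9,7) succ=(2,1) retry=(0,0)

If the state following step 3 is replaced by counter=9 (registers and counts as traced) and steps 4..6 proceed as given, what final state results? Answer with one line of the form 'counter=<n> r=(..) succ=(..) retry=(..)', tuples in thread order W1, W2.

state after step 3 := counter=9 r=(8,7) succ=(0,1) retry=(0,0)
4 | W1 CAS | counter=9 r=(8,7) succ=(0,1) retry=(1,0)
5 | W1 LOAD | counter=9 r=(9,7) succ=(0,1) retry=(1,0)
6 | W1 CAS | counter=10 r=(9,7) succ=(1,1) retry=(1,0)

counter=10 r=(9,7) succ=(1,1) retry=(1,0)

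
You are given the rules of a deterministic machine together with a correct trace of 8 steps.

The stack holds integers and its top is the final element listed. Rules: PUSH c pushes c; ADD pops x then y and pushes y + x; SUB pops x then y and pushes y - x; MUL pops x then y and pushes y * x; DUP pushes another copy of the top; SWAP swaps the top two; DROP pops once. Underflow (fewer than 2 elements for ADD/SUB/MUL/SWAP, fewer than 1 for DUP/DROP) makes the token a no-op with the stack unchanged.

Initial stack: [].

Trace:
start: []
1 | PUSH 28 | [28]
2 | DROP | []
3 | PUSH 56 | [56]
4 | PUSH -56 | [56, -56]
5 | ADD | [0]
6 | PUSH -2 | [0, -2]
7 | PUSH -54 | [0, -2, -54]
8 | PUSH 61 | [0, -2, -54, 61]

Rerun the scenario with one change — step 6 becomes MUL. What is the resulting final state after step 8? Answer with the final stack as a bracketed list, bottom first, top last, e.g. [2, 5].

(re-executing from step 6 with the substitution; state before step 6: [0])
6 | MUL | [0]
7 | PUSH -54 | [0, -54]
8 | PUSH 61 | [0, -54, 61]

[0, -54, 61]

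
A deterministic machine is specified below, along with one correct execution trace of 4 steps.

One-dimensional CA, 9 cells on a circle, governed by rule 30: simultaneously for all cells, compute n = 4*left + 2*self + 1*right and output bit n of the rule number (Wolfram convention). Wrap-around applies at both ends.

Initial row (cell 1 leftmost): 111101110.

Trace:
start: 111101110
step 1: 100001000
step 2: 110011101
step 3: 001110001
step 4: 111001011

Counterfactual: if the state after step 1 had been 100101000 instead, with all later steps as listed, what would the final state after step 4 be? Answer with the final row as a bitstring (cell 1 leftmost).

100011111

state after step 1 := 100101000
step 2: 111101101
step 3: 000001001
step 4: 100011111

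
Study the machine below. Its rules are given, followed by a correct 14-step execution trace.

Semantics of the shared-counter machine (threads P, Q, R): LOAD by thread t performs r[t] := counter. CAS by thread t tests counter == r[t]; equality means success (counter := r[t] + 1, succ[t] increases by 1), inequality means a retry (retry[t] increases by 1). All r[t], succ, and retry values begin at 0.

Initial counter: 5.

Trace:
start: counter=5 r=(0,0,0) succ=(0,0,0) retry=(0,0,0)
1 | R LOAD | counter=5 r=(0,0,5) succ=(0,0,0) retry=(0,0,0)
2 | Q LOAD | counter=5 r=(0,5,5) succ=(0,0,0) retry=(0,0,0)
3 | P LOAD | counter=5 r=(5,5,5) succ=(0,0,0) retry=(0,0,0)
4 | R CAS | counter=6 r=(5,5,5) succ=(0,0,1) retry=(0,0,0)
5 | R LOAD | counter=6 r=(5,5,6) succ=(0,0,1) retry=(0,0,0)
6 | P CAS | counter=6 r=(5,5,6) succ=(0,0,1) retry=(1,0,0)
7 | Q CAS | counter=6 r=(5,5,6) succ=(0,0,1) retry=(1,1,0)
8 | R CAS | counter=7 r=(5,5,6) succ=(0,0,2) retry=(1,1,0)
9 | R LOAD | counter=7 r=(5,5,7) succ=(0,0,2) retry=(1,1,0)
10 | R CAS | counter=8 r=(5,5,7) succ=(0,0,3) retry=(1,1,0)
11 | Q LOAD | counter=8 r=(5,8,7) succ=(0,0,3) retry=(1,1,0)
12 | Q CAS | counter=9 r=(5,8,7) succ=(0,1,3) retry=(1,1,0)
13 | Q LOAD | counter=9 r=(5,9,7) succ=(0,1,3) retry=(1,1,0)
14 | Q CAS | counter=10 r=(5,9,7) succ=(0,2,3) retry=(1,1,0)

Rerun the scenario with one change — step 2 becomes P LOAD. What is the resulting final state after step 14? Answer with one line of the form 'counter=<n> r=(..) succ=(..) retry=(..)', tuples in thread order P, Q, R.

counter=10 r=(5,9,7) succ=(0,2,3) retry=(1,1,0)

(re-executing from step 2 with the substitution; state before step 2: counter=5 r=(0,0,5) succ=(0,0,0) retry=(0,0,0))
2 | P LOAD | counter=5 r=(5,0,5) succ=(0,0,0) retry=(0,0,0)
3 | P LOAD | counter=5 r=(5,0,5) succ=(0,0,0) retry=(0,0,0)
4 | R CAS | counter=6 r=(5,0,5) succ=(0,0,1) retry=(0,0,0)
5 | R LOAD | counter=6 r=(5,0,6) succ=(0,0,1) retry=(0,0,0)
6 | P CAS | counter=6 r=(5,0,6) succ=(0,0,1) retry=(1,0,0)
7 | Q CAS | counter=6 r=(5,0,6) succ=(0,0,1) retry=(1,1,0)
8 | R CAS | counter=7 r=(5,0,6) succ=(0,0,2) retry=(1,1,0)
9 | R LOAD | counter=7 r=(5,0,7) succ=(0,0,2) retry=(1,1,0)
10 | R CAS | counter=8 r=(5,0,7) succ=(0,0,3) retry=(1,1,0)
11 | Q LOAD | counter=8 r=(5,8,7) succ=(0,0,3) retry=(1,1,0)
12 | Q CAS | counter=9 r=(5,8,7) succ=(0,1,3) retry=(1,1,0)
13 | Q LOAD | counter=9 r=(5,9,7) succ=(0,1,3) retry=(1,1,0)
14 | Q CAS | counter=10 r=(5,9,7) succ=(0,2,3) retry=(1,1,0)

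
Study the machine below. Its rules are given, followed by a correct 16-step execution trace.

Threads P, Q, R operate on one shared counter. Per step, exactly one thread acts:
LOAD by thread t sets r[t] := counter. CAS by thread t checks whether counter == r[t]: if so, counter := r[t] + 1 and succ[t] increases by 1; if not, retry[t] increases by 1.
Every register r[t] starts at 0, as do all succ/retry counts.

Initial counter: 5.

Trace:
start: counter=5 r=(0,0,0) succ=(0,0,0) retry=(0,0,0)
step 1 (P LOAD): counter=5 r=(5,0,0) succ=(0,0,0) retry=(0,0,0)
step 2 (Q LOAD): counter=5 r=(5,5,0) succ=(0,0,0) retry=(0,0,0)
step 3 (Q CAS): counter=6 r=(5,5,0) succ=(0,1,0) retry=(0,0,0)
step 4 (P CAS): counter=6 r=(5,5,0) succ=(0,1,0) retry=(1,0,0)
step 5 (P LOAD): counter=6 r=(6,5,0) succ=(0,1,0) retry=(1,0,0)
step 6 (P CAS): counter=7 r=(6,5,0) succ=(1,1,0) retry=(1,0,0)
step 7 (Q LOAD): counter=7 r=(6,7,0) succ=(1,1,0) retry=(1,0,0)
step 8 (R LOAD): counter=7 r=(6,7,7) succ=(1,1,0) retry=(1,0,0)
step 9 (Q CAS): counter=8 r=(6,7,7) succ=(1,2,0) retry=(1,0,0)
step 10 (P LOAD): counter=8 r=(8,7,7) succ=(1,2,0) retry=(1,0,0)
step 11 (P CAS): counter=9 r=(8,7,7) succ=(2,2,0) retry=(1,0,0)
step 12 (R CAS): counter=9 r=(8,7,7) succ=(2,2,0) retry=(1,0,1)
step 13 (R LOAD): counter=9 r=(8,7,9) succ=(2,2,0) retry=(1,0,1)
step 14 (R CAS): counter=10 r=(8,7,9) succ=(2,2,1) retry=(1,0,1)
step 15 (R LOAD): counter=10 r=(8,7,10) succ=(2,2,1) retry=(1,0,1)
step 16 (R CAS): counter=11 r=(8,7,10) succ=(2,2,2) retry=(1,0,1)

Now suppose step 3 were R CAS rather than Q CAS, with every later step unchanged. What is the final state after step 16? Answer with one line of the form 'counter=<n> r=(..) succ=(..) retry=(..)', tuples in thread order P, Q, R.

(re-executing from step 3 with the substitution; state before step 3: counter=5 r=(5,5,0) succ=(0,0,0) retry=(0,0,0))
step 3 (R CAS): counter=5 r=(5,5,0) succ=(0,0,0) retry=(0,0,1)
step 4 (P CAS): counter=6 r=(5,5,0) succ=(1,0,0) retry=(0,0,1)
step 5 (P LOAD): counter=6 r=(6,5,0) succ=(1,0,0) retry=(0,0,1)
step 6 (P CAS): counter=7 r=(6,5,0) succ=(2,0,0) retry=(0,0,1)
step 7 (Q LOAD): counter=7 r=(6,7,0) succ=(2,0,0) retry=(0,0,1)
step 8 (R LOAD): counter=7 r=(6,7,7) succ=(2,0,0) retry=(0,0,1)
step 9 (Q CAS): counter=8 r=(6,7,7) succ=(2,1,0) retry=(0,0,1)
step 10 (P LOAD): counter=8 r=(8,7,7) succ=(2,1,0) retry=(0,0,1)
step 11 (P CAS): counter=9 r=(8,7,7) succ=(3,1,0) retry=(0,0,1)
step 12 (R CAS): counter=9 r=(8,7,7) succ=(3,1,0) retry=(0,0,2)
step 13 (R LOAD): counter=9 r=(8,7,9) succ=(3,1,0) retry=(0,0,2)
step 14 (R CAS): counter=10 r=(8,7,9) succ=(3,1,1) retry=(0,0,2)
step 15 (R LOAD): counter=10 r=(8,7,10) succ=(3,1,1) retry=(0,0,2)
step 16 (R CAS): counter=11 r=(8,7,10) succ=(3,1,2) retry=(0,0,2)

counter=11 r=(8,7,10) succ=(3,1,2) retry=(0,0,2)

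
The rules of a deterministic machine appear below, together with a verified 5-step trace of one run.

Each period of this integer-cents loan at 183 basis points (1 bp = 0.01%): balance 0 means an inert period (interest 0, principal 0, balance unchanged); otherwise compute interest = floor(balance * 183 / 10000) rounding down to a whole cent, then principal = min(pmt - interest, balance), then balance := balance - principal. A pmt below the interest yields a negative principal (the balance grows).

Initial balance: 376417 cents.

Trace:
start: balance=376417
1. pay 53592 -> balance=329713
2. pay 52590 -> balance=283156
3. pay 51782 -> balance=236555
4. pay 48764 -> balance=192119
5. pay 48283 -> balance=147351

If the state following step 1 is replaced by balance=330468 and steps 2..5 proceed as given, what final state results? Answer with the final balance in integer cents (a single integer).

state after step 1 := balance=330468
2. pay 52590 -> balance=283925
3. pay 51782 -> balance=237338
4. pay 48764 -> balance=192917
5. pay 48283 -> balance=148164

148164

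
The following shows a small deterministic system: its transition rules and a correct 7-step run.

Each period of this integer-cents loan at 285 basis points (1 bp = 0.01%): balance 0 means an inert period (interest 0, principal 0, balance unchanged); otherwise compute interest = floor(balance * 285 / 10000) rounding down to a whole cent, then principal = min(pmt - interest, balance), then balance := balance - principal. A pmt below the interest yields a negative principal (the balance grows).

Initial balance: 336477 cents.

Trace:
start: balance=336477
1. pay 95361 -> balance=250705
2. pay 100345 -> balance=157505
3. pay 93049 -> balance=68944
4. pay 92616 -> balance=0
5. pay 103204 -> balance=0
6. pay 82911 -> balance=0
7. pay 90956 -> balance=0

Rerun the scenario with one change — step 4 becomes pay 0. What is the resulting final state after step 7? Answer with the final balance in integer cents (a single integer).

0

(re-executing from step 4 with the substitution; state before step 4: balance=68944)
4. pay 0 -> balance=70908
5. pay 103204 -> balance=0
6. pay 82911 -> balance=0
7. pay 90956 -> balance=0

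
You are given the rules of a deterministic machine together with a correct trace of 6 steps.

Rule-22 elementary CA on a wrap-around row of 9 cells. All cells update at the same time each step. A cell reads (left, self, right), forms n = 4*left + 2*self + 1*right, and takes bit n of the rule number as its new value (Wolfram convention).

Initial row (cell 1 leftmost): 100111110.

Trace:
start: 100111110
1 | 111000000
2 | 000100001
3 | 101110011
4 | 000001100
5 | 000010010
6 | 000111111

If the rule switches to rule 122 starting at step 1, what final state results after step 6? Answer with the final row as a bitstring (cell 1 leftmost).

(re-executing steps 1..6 under rule 122; state before step 1: 100111110)
1 | 011100011
2 | 110110111
3 | 011111100
4 | 110000110
5 | 111001111
6 | 001111000

001111000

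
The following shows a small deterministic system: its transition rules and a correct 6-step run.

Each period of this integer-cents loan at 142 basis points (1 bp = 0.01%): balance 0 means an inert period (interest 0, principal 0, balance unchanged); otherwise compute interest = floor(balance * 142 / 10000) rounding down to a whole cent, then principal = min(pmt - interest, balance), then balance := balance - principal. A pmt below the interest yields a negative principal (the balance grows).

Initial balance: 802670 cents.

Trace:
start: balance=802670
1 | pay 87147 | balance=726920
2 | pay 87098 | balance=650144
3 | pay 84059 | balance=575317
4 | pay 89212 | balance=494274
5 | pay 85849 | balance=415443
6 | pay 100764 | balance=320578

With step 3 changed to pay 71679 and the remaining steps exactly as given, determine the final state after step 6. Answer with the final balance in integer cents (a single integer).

333493

(re-executing from step 3 with the substitution; state before step 3: balance=650144)
3 | pay 71679 | balance=587697
4 | pay 89212 | balance=506830
5 | pay 85849 | balance=428177
6 | pay 100764 | balance=333493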